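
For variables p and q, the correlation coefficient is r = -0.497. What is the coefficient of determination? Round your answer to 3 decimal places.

r² = (-0.497)² = 0.247

0.247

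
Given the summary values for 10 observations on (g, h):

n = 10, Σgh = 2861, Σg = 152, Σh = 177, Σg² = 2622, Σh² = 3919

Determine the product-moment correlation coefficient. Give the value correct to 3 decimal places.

0.345

r = (nΣgh − ΣgΣh) / √[(nΣg² − (Σg)²)(nΣh² − (Σh)²)]
Numerator: 10×2861 − 152×177 = 1706
Denominator: √[(26220 − 23104)(39190 − 31329)] = √[3116 × 7861] = 4949.2298
r = 1706 / 4949.2298 ≈ 0.345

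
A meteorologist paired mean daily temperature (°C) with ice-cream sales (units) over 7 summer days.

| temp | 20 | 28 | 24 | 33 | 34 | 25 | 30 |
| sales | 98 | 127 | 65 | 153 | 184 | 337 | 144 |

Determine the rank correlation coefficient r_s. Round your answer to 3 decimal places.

Rank temp: 1, 4, 2, 6, 7, 3, 5
Rank sales: 2, 3, 1, 5, 6, 7, 4
d = rank(temp) − rank(sales): -1, 1, 1, 1, 1, -4, 1; Σd² = 22
ρ = 1 − 6Σd² / [n(n²−1)] = 1 − 6×22 / (7×48) = 1 − 132/336 ≈ 0.607

0.607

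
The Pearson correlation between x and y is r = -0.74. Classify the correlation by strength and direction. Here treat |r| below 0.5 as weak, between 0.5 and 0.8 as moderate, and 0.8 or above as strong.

r = -0.74 < 0 so the relationship is negative.
|r| = 0.74, which falls in the moderate range.

moderate negative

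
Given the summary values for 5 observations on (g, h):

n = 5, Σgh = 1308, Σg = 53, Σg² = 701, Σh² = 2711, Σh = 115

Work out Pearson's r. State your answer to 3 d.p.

0.929

r = (nΣgh − ΣgΣh) / √[(nΣg² − (Σg)²)(nΣh² − (Σh)²)]
Numerator: 5×1308 − 53×115 = 445
Denominator: √[(3505 − 2809)(13555 − 13225)] = √[696 × 330] = 479.2494
r = 445 / 479.2494 ≈ 0.929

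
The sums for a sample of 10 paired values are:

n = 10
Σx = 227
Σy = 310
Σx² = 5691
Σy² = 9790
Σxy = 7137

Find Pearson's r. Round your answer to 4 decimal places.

0.3213

r = (nΣxy − ΣxΣy) / √[(nΣx² − (Σx)²)(nΣy² − (Σy)²)]
Numerator: 10×7137 − 227×310 = 1000
Denominator: √[(56910 − 51529)(97900 − 96100)] = √[5381 × 1800] = 3112.2018
r = 1000 / 3112.2018 ≈ 0.3213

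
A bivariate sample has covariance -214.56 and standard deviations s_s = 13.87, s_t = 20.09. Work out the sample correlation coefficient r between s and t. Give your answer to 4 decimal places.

r = Cov(s,t) / (s_s · s_t) = -214.56 / (13.87 × 20.09)
  = -214.56 / 278.6483 ≈ -0.7700

-0.7700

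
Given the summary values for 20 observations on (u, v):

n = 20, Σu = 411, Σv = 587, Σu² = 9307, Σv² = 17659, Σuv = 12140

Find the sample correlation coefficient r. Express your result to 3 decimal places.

r = (nΣuv − ΣuΣv) / √[(nΣu² − (Σu)²)(nΣv² − (Σv)²)]
Numerator: 20×12140 − 411×587 = 1543
Denominator: √[(186140 − 168921)(353180 − 344569)] = √[17219 × 8611] = 12176.7323
r = 1543 / 12176.7323 ≈ 0.127

0.127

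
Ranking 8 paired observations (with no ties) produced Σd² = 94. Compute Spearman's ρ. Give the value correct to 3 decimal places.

-0.119

ρ = 1 − 6Σd² / [n(n²−1)] = 1 − 6×94 / (8×63)
  = 1 − 564/504 = 1 − 1.1190 ≈ -0.119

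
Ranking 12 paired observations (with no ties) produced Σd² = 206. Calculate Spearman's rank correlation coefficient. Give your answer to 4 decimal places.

ρ = 1 − 6Σd² / [n(n²−1)] = 1 − 6×206 / (12×143)
  = 1 − 1236/1716 = 1 − 0.72028 ≈ 0.2797

0.2797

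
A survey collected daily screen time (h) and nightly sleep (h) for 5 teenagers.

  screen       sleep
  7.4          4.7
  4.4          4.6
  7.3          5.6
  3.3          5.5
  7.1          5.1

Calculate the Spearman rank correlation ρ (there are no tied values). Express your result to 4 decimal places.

Rank screen: 5, 2, 4, 1, 3
Rank sleep: 2, 1, 5, 4, 3
d = rank(screen) − rank(sleep): 3, 1, -1, -3, 0; Σd² = 20
ρ = 1 − 6Σd² / [n(n²−1)] = 1 − 6×20 / (5×24) = 1 − 120/120 ≈ 0.0000

0.0000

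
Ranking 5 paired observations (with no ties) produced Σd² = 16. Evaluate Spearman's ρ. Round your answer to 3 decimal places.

ρ = 1 − 6Σd² / [n(n²−1)] = 1 − 6×16 / (5×24)
  = 1 − 96/120 = 1 − 0.8000 ≈ 0.200

0.200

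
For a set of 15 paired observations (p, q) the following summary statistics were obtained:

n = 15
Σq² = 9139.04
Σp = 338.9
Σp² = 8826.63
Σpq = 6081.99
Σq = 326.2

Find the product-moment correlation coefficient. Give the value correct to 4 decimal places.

-0.8327

r = (nΣpq − ΣpΣq) / √[(nΣp² − (Σp)²)(nΣq² − (Σq)²)]
Numerator: 15×6081.99 − 338.9×326.2 = -19319.33
Denominator: √[(132399.45 − 114853.21)(137085.6 − 106406.44)] = √[17546.24 × 30679.16] = 23201.3772
r = -19319.33 / 23201.3772 ≈ -0.8327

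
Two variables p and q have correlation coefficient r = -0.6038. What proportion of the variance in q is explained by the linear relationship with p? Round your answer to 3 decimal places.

r² = (-0.6038)² = 0.365

0.365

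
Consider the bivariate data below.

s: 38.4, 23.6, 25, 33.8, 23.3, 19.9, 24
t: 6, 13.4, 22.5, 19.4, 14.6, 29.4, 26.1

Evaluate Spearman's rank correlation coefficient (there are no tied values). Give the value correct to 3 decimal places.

Rank s: 7, 3, 5, 6, 2, 1, 4
Rank t: 1, 2, 5, 4, 3, 7, 6
d = rank(s) − rank(t): 6, 1, 0, 2, -1, -6, -2; Σd² = 82
ρ = 1 − 6Σd² / [n(n²−1)] = 1 − 6×82 / (7×48) = 1 − 492/336 ≈ -0.464

-0.464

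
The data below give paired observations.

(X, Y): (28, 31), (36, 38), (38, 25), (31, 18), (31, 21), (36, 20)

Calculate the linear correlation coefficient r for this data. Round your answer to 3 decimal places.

n = 6, ΣX = 200, ΣY = 153, ΣX² = 6742, ΣY² = 4195, ΣXY = 5115
nΣXY − ΣXΣY = 30690 − 30600 = 90
nΣX² − (ΣX)² = 40452 − 40000 = 452; nΣY² − (ΣY)² = 25170 − 23409 = 1761
r = 90 / √(452 × 1761) = 90 / 892.1726 ≈ 0.101

0.101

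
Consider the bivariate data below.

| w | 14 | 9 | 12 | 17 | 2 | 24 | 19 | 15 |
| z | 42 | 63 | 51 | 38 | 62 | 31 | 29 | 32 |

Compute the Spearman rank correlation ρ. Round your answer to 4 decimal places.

-0.9286

Rank w: 4, 2, 3, 6, 1, 8, 7, 5
Rank z: 5, 8, 6, 4, 7, 2, 1, 3
d = rank(w) − rank(z): -1, -6, -3, 2, -6, 6, 6, 2; Σd² = 162
ρ = 1 − 6Σd² / [n(n²−1)] = 1 − 6×162 / (8×63) = 1 − 972/504 ≈ -0.9286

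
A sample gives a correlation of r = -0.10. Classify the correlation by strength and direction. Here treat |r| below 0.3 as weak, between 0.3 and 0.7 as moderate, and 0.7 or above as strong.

r = -0.10 < 0 so the relationship is negative.
|r| = 0.10, which falls in the weak range.

weak negative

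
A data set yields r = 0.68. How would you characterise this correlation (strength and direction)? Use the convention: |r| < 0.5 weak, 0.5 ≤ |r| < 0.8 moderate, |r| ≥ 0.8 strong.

r = 0.68 > 0 so the relationship is positive.
|r| = 0.68, which falls in the moderate range.

moderate positive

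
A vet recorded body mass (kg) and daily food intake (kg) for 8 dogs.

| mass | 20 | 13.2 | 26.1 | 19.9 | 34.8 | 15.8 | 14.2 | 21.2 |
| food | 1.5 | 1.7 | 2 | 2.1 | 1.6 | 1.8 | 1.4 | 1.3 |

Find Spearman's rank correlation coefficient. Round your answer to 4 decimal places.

-0.0238

Rank mass: 5, 1, 7, 4, 8, 3, 2, 6
Rank food: 3, 5, 7, 8, 4, 6, 2, 1
d = rank(mass) − rank(food): 2, -4, 0, -4, 4, -3, 0, 5; Σd² = 86
ρ = 1 − 6Σd² / [n(n²−1)] = 1 − 6×86 / (8×63) = 1 − 516/504 ≈ -0.0238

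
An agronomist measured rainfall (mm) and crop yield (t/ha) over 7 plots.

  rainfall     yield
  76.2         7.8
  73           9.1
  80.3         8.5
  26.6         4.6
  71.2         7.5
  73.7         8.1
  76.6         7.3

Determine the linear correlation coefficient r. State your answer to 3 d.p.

0.899

n = 7, Σx = 477.6, Σy = 52.9, Σx² = 34659.78, Σy² = 412.21, Σxy = 3753.72
nΣxy − ΣxΣy = 26276.04 − 25265.04 = 1011
nΣx² − (Σx)² = 242618.46 − 228101.76 = 14516.7; nΣy² − (Σy)² = 2885.47 − 2798.41 = 87.06
r = 1011 / √(14516.7 × 87.06) = 1011 / 1124.1992 ≈ 0.899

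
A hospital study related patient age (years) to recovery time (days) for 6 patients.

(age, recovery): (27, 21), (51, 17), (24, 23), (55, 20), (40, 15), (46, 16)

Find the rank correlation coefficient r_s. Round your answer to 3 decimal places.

Rank age: 2, 5, 1, 6, 3, 4
Rank recovery: 5, 3, 6, 4, 1, 2
d = rank(age) − rank(recovery): -3, 2, -5, 2, 2, 2; Σd² = 50
ρ = 1 − 6Σd² / [n(n²−1)] = 1 − 6×50 / (6×35) = 1 − 300/210 ≈ -0.429

-0.429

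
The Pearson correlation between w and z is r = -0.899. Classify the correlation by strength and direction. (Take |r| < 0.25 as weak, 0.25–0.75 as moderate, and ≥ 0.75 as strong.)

r = -0.899 < 0 so the relationship is negative.
|r| = 0.899, which falls in the strong range.

strong negative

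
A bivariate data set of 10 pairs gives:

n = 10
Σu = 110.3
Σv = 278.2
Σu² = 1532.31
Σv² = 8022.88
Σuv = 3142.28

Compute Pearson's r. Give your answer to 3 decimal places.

r = (nΣuv − ΣuΣv) / √[(nΣu² − (Σu)²)(nΣv² − (Σv)²)]
Numerator: 10×3142.28 − 110.3×278.2 = 737.34
Denominator: √[(15323.1 − 12166.09)(80228.8 − 77395.24)] = √[3157.01 × 2833.56] = 2990.9158
r = 737.34 / 2990.9158 ≈ 0.247

0.247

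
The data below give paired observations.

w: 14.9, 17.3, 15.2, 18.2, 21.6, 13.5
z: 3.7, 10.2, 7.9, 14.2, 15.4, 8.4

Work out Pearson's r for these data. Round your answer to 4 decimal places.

n = 6, Σw = 100.7, Σz = 59.8, Σw² = 1732.39, Σz² = 689.5, Σwz = 1056.15
nΣwz − ΣwΣz = 6336.9 − 6021.86 = 315.04
nΣw² − (Σw)² = 10394.34 − 10140.49 = 253.85; nΣz² − (Σz)² = 4137 − 3576.04 = 560.96
r = 315.04 / √(253.85 × 560.96) = 315.04 / 377.3588 ≈ 0.8349

0.8349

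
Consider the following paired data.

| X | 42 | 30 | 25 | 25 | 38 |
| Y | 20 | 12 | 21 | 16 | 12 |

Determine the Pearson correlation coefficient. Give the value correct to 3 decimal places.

-0.084

n = 5, ΣX = 160, ΣY = 81, ΣX² = 5358, ΣY² = 1385, ΣXY = 2581
nΣXY − ΣXΣY = 12905 − 12960 = -55
nΣX² − (ΣX)² = 26790 − 25600 = 1190; nΣY² − (ΣY)² = 6925 − 6561 = 364
r = -55 / √(1190 × 364) = -55 / 658.1489 ≈ -0.084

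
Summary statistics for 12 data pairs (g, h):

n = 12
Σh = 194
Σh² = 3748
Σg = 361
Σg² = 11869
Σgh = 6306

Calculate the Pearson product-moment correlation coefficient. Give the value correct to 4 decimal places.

0.5981

r = (nΣgh − ΣgΣh) / √[(nΣg² − (Σg)²)(nΣh² − (Σh)²)]
Numerator: 12×6306 − 361×194 = 5638
Denominator: √[(142428 − 130321)(44976 − 37636)] = √[12107 × 7340] = 9426.8436
r = 5638 / 9426.8436 ≈ 0.5981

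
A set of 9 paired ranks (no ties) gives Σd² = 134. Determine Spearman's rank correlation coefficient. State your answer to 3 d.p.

ρ = 1 − 6Σd² / [n(n²−1)] = 1 − 6×134 / (9×80)
  = 1 − 804/720 = 1 − 1.1167 ≈ -0.117

-0.117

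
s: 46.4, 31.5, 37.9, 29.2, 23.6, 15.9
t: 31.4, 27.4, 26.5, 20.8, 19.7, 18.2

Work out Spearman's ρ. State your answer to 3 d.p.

Rank s: 6, 4, 5, 3, 2, 1
Rank t: 6, 5, 4, 3, 2, 1
d = rank(s) − rank(t): 0, -1, 1, 0, 0, 0; Σd² = 2
ρ = 1 − 6Σd² / [n(n²−1)] = 1 − 6×2 / (6×35) = 1 − 12/210 ≈ 0.943

0.943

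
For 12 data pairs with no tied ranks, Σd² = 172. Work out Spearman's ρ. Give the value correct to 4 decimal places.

0.3986

ρ = 1 − 6Σd² / [n(n²−1)] = 1 − 6×172 / (12×143)
  = 1 − 1032/1716 = 1 − 0.60140 ≈ 0.3986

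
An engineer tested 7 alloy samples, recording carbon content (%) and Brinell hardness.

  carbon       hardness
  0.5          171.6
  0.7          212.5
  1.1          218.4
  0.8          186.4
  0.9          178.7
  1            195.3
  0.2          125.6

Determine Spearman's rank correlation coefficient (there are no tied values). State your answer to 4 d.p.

Rank carbon: 2, 3, 7, 4, 5, 6, 1
Rank hardness: 2, 6, 7, 4, 3, 5, 1
d = rank(carbon) − rank(hardness): 0, -3, 0, 0, 2, 1, 0; Σd² = 14
ρ = 1 − 6Σd² / [n(n²−1)] = 1 − 6×14 / (7×48) = 1 − 84/336 ≈ 0.7500

0.7500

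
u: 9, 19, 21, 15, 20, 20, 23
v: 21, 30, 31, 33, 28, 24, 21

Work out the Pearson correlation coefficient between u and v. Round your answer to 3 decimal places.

n = 7, Σu = 127, Σv = 188, Σu² = 2437, Σv² = 5192, Σuv = 3428
nΣuv − ΣuΣv = 23996 − 23876 = 120
nΣu² − (Σu)² = 17059 − 16129 = 930; nΣv² − (Σv)² = 36344 − 35344 = 1000
r = 120 / √(930 × 1000) = 120 / 964.3651 ≈ 0.124

0.124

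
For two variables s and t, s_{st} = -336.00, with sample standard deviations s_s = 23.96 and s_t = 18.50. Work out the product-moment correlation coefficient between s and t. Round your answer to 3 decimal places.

-0.758

r = Cov(s,t) / (s_s · s_t) = -336.00 / (23.96 × 18.50)
  = -336.00 / 443.2600 ≈ -0.758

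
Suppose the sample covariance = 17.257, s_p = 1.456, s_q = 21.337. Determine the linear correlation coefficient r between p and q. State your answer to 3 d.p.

0.555

r = Cov(p,q) / (s_p · s_q) = 17.257 / (1.456 × 21.337)
  = 17.257 / 31.0667 ≈ 0.555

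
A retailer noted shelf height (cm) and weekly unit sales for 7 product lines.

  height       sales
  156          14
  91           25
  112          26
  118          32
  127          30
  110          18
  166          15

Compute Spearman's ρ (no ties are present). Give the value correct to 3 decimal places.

-0.321

Rank height: 6, 1, 3, 4, 5, 2, 7
Rank sales: 1, 4, 5, 7, 6, 3, 2
d = rank(height) − rank(sales): 5, -3, -2, -3, -1, -1, 5; Σd² = 74
ρ = 1 − 6Σd² / [n(n²−1)] = 1 − 6×74 / (7×48) = 1 − 444/336 ≈ -0.321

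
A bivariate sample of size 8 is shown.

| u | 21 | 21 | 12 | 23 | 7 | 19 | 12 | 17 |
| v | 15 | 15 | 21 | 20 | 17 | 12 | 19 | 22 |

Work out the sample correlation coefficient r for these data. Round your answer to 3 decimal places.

n = 8, Σu = 132, Σv = 141, Σu² = 2398, Σv² = 2569, Σuv = 2291
nΣuv − ΣuΣv = 18328 − 18612 = -284
nΣu² − (Σu)² = 19184 − 17424 = 1760; nΣv² − (Σv)² = 20552 − 19881 = 671
r = -284 / √(1760 × 671) = -284 / 1086.7198 ≈ -0.261

-0.261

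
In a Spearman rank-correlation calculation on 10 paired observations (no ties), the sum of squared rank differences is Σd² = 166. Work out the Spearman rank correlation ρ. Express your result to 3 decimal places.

-0.006

ρ = 1 − 6Σd² / [n(n²−1)] = 1 − 6×166 / (10×99)
  = 1 − 996/990 = 1 − 1.0061 ≈ -0.006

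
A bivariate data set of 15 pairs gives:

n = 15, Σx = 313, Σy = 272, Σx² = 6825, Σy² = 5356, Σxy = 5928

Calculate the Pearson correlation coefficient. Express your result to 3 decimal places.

0.715

r = (nΣxy − ΣxΣy) / √[(nΣx² − (Σx)²)(nΣy² − (Σy)²)]
Numerator: 15×5928 − 313×272 = 3784
Denominator: √[(102375 − 97969)(80340 − 73984)] = √[4406 × 6356] = 5291.9312
r = 3784 / 5291.9312 ≈ 0.715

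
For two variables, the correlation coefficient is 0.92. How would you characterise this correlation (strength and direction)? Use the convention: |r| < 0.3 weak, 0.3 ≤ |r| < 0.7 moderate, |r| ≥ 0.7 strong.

r = 0.92 > 0 so the relationship is positive.
|r| = 0.92, which falls in the strong range.

strong positive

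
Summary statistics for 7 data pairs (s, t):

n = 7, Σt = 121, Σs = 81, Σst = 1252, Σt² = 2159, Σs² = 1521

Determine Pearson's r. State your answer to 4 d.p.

-0.7467

r = (nΣst − ΣsΣt) / √[(nΣs² − (Σs)²)(nΣt² − (Σt)²)]
Numerator: 7×1252 − 81×121 = -1037
Denominator: √[(10647 − 6561)(15113 − 14641)] = √[4086 × 472] = 1388.7376
r = -1037 / 1388.7376 ≈ -0.7467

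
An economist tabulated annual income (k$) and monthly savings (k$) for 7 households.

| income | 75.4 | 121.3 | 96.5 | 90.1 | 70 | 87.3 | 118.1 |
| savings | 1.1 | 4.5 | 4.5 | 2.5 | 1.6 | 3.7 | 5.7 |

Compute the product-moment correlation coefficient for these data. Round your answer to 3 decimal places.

n = 7, Σx = 658.7, Σy = 23.6, Σx² = 64298.01, Σy² = 96.7, Σxy = 2396.47
nΣxy − ΣxΣy = 16775.29 − 15545.32 = 1229.97
nΣx² − (Σx)² = 450086.07 − 433885.69 = 16200.38; nΣy² − (Σy)² = 676.9 − 556.96 = 119.94
r = 1229.97 / √(16200.38 × 119.94) = 1229.97 / 1393.9417 ≈ 0.882

0.882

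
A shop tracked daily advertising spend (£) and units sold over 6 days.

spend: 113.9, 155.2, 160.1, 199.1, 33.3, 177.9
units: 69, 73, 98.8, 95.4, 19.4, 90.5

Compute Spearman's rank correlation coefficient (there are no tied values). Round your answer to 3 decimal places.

Rank spend: 2, 3, 4, 6, 1, 5
Rank units: 2, 3, 6, 5, 1, 4
d = rank(spend) − rank(units): 0, 0, -2, 1, 0, 1; Σd² = 6
ρ = 1 − 6Σd² / [n(n²−1)] = 1 − 6×6 / (6×35) = 1 − 36/210 ≈ 0.829

0.829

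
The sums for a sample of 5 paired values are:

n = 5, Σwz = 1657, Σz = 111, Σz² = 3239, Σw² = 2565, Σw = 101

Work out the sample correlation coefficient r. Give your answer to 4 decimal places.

r = (nΣwz − ΣwΣz) / √[(nΣw² − (Σw)²)(nΣz² − (Σz)²)]
Numerator: 5×1657 − 101×111 = -2926
Denominator: √[(12825 − 10201)(16195 − 12321)] = √[2624 × 3874] = 3188.3187
r = -2926 / 3188.3187 ≈ -0.9177

-0.9177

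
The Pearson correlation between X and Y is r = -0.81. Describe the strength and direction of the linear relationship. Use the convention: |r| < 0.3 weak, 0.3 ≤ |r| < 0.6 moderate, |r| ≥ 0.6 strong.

r = -0.81 < 0 so the relationship is negative.
|r| = 0.81, which falls in the strong range.

strong negative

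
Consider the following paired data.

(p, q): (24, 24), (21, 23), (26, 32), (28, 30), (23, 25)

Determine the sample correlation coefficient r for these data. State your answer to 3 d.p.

0.850

n = 5, Σp = 122, Σq = 134, Σp² = 3006, Σq² = 3654, Σpq = 3306
nΣpq − ΣpΣq = 16530 − 16348 = 182
nΣp² − (Σp)² = 15030 − 14884 = 146; nΣq² − (Σq)² = 18270 − 17956 = 314
r = 182 / √(146 × 314) = 182 / 214.1121 ≈ 0.850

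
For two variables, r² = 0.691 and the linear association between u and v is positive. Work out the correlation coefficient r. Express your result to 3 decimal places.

|r| = √0.691 = 0.831
The association is positive, so r = 0.831.

0.831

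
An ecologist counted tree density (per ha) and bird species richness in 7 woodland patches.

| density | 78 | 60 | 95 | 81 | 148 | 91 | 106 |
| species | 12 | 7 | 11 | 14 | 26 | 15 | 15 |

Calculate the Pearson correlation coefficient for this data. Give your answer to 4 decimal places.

n = 7, Σx = 659, Σy = 100, Σx² = 66691, Σy² = 1636, Σxy = 10338
nΣxy − ΣxΣy = 72366 − 65900 = 6466
nΣx² − (Σx)² = 466837 − 434281 = 32556; nΣy² − (Σy)² = 11452 − 10000 = 1452
r = 6466 / √(32556 × 1452) = 6466 / 6875.4136 ≈ 0.9405

0.9405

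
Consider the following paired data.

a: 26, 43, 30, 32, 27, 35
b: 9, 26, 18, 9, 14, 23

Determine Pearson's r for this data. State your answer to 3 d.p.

0.803

n = 6, Σa = 193, Σb = 99, Σa² = 6403, Σb² = 1887, Σab = 3363
nΣab − ΣaΣb = 20178 − 19107 = 1071
nΣa² − (Σa)² = 38418 − 37249 = 1169; nΣb² − (Σb)² = 11322 − 9801 = 1521
r = 1071 / √(1169 × 1521) = 1071 / 1333.4350 ≈ 0.803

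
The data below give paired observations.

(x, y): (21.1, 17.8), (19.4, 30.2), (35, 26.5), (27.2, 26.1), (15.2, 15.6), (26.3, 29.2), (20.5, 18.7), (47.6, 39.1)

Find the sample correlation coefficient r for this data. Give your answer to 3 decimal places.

0.801

n = 8, Σx = 212.3, Σy = 203.2, Σx² = 6395.15, Σy² = 5586.84, Σxy = 5848.47
nΣxy − ΣxΣy = 46787.76 − 43139.36 = 3648.4
nΣx² − (Σx)² = 51161.2 − 45071.29 = 6089.91; nΣy² − (Σy)² = 44694.72 − 41290.24 = 3404.48
r = 3648.4 / √(6089.91 × 3404.48) = 3648.4 / 4553.3479 ≈ 0.801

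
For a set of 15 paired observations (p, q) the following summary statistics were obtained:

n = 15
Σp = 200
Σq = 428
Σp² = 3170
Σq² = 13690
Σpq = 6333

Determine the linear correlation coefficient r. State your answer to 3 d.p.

r = (nΣpq − ΣpΣq) / √[(nΣp² − (Σp)²)(nΣq² − (Σq)²)]
Numerator: 15×6333 − 200×428 = 9395
Denominator: √[(47550 − 40000)(205350 − 183184)] = √[7550 × 22166] = 12936.5103
r = 9395 / 12936.5103 ≈ 0.726

0.726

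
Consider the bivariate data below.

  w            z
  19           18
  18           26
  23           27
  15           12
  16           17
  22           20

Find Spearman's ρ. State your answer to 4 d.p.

0.8286

Rank w: 4, 3, 6, 1, 2, 5
Rank z: 3, 5, 6, 1, 2, 4
d = rank(w) − rank(z): 1, -2, 0, 0, 0, 1; Σd² = 6
ρ = 1 − 6Σd² / [n(n²−1)] = 1 − 6×6 / (6×35) = 1 − 36/210 ≈ 0.8286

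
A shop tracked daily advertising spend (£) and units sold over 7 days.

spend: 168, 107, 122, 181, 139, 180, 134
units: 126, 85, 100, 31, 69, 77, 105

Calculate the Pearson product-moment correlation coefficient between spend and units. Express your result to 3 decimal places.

n = 7, Σx = 1031, Σy = 593, Σx² = 156995, Σy² = 55777, Σxy = 85595
nΣxy − ΣxΣy = 599165 − 611383 = -12218
nΣx² − (Σx)² = 1098965 − 1062961 = 36004; nΣy² − (Σy)² = 390439 − 351649 = 38790
r = -12218 / √(36004 × 38790) = -12218 / 37371.0471 ≈ -0.327

-0.327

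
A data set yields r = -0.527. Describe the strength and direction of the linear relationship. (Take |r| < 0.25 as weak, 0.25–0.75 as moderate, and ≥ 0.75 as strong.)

r = -0.527 < 0 so the relationship is negative.
|r| = 0.527, which falls in the moderate range.

moderate negative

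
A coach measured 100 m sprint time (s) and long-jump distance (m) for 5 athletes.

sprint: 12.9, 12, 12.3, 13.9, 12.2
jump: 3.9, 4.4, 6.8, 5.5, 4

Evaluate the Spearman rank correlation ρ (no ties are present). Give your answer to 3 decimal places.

Rank sprint: 4, 1, 3, 5, 2
Rank jump: 1, 3, 5, 4, 2
d = rank(sprint) − rank(jump): 3, -2, -2, 1, 0; Σd² = 18
ρ = 1 − 6Σd² / [n(n²−1)] = 1 − 6×18 / (5×24) = 1 − 108/120 ≈ 0.100

0.100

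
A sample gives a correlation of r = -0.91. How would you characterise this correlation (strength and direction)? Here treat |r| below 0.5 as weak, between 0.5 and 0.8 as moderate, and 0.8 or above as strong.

strong negative

r = -0.91 < 0 so the relationship is negative.
|r| = 0.91, which falls in the strong range.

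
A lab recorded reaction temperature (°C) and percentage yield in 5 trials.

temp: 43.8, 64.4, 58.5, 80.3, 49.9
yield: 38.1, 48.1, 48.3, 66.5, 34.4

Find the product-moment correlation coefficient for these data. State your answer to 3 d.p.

0.953

n = 5, Σx = 296.9, Σy = 235.4, Σx² = 18426.15, Σy² = 11703.72, Σxy = 14648.48
nΣxy − ΣxΣy = 73242.4 − 69890.26 = 3352.14
nΣx² − (Σx)² = 92130.75 − 88149.61 = 3981.14; nΣy² − (Σy)² = 58518.6 − 55413.16 = 3105.44
r = 3352.14 / √(3981.14 × 3105.44) = 3352.14 / 3516.1330 ≈ 0.953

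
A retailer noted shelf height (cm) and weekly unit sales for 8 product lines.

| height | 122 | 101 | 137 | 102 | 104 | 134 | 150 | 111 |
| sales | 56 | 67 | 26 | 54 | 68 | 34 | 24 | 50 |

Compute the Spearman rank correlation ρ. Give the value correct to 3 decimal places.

-0.833

Rank height: 5, 1, 7, 2, 3, 6, 8, 4
Rank sales: 6, 7, 2, 5, 8, 3, 1, 4
d = rank(height) − rank(sales): -1, -6, 5, -3, -5, 3, 7, 0; Σd² = 154
ρ = 1 − 6Σd² / [n(n²−1)] = 1 − 6×154 / (8×63) = 1 − 924/504 ≈ -0.833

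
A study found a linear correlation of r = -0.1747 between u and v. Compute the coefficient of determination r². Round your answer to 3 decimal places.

r² = (-0.1747)² = 0.031

0.031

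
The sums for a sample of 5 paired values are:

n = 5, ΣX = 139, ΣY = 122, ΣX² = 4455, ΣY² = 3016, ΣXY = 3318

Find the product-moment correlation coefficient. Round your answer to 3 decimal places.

r = (nΣXY − ΣXΣY) / √[(nΣX² − (ΣX)²)(nΣY² − (ΣY)²)]
Numerator: 5×3318 − 139×122 = -368
Denominator: √[(22275 − 19321)(15080 − 14884)] = √[2954 × 196] = 760.9100
r = -368 / 760.9100 ≈ -0.484

-0.484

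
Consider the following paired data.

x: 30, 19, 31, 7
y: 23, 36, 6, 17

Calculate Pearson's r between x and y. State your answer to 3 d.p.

n = 4, Σx = 87, Σy = 82, Σx² = 2271, Σy² = 2150, Σxy = 1679
nΣxy − ΣxΣy = 6716 − 7134 = -418
nΣx² − (Σx)² = 9084 − 7569 = 1515; nΣy² − (Σy)² = 8600 − 6724 = 1876
r = -418 / √(1515 × 1876) = -418 / 1685.8648 ≈ -0.248

-0.248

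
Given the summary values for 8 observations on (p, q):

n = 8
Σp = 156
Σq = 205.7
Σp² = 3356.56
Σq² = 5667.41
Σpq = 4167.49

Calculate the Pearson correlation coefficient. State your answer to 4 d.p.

0.4532

r = (nΣpq − ΣpΣq) / √[(nΣp² − (Σp)²)(nΣq² − (Σq)²)]
Numerator: 8×4167.49 − 156×205.7 = 1250.72
Denominator: √[(26852.48 − 24336)(45339.28 − 42312.49)] = √[2516.48 × 3026.79] = 2759.8653
r = 1250.72 / 2759.8653 ≈ 0.4532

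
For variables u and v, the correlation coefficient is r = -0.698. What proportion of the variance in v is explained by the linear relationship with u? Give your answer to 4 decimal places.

0.4872

r² = (-0.698)² = 0.4872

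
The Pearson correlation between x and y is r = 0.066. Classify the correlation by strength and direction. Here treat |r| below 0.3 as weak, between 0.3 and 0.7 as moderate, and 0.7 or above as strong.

weak positive

r = 0.066 > 0 so the relationship is positive.
|r| = 0.066, which falls in the weak range.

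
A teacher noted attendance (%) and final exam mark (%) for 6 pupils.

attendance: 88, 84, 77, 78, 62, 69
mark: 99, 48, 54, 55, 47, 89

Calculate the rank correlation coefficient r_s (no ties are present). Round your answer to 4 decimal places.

Rank attendance: 6, 5, 3, 4, 1, 2
Rank mark: 6, 2, 3, 4, 1, 5
d = rank(attendance) − rank(mark): 0, 3, 0, 0, 0, -3; Σd² = 18
ρ = 1 − 6Σd² / [n(n²−1)] = 1 − 6×18 / (6×35) = 1 − 108/210 ≈ 0.4857

0.4857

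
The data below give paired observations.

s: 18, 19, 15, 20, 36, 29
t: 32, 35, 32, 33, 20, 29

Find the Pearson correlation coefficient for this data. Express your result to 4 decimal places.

-0.8942

n = 6, Σs = 137, Σt = 181, Σs² = 3447, Σt² = 5603, Σst = 3942
nΣst − ΣsΣt = 23652 − 24797 = -1145
nΣs² − (Σs)² = 20682 − 18769 = 1913; nΣt² − (Σt)² = 33618 − 32761 = 857
r = -1145 / √(1913 × 857) = -1145 / 1280.4066 ≈ -0.8942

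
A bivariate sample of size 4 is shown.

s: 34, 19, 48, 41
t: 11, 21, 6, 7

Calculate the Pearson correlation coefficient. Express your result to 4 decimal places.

n = 4, Σs = 142, Σt = 45, Σs² = 5502, Σt² = 647, Σst = 1348
nΣst − ΣsΣt = 5392 − 6390 = -998
nΣs² − (Σs)² = 22008 − 20164 = 1844; nΣt² − (Σt)² = 2588 − 2025 = 563
r = -998 / √(1844 × 563) = -998 / 1018.9073 ≈ -0.9795

-0.9795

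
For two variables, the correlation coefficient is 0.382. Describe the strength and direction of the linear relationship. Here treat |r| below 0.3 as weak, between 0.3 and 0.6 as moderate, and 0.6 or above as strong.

r = 0.382 > 0 so the relationship is positive.
|r| = 0.382, which falls in the moderate range.

moderate positive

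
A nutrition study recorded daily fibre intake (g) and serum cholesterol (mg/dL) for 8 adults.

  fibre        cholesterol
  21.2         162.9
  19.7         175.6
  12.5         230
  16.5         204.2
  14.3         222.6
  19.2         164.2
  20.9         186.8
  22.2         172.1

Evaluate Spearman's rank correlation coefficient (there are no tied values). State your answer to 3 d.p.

Rank fibre: 7, 5, 1, 3, 2, 4, 6, 8
Rank cholesterol: 1, 4, 8, 6, 7, 2, 5, 3
d = rank(fibre) − rank(cholesterol): 6, 1, -7, -3, -5, 2, 1, 5; Σd² = 150
ρ = 1 − 6Σd² / [n(n²−1)] = 1 − 6×150 / (8×63) = 1 − 900/504 ≈ -0.786

-0.786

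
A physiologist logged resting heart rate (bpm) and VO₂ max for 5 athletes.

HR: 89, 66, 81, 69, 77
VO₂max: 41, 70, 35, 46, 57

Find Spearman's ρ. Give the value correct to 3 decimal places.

Rank HR: 5, 1, 4, 2, 3
Rank VO₂max: 2, 5, 1, 3, 4
d = rank(HR) − rank(VO₂max): 3, -4, 3, -1, -1; Σd² = 36
ρ = 1 − 6Σd² / [n(n²−1)] = 1 − 6×36 / (5×24) = 1 − 216/120 ≈ -0.800

-0.800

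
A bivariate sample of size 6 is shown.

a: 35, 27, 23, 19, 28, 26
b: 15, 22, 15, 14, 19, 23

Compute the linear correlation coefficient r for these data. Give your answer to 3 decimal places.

n = 6, Σa = 158, Σb = 108, Σa² = 4304, Σb² = 2020, Σab = 2860
nΣab − ΣaΣb = 17160 − 17064 = 96
nΣa² − (Σa)² = 25824 − 24964 = 860; nΣb² − (Σb)² = 12120 − 11664 = 456
r = 96 / √(860 × 456) = 96 / 626.2268 ≈ 0.153

0.153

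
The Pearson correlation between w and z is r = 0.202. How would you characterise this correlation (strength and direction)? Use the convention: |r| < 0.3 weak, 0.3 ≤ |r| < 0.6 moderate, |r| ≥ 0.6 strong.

weak positive

r = 0.202 > 0 so the relationship is positive.
|r| = 0.202, which falls in the weak range.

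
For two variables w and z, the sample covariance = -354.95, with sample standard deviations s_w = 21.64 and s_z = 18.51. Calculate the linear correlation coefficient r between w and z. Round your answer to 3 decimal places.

-0.886

r = Cov(w,z) / (s_w · s_z) = -354.95 / (21.64 × 18.51)
  = -354.95 / 400.5564 ≈ -0.886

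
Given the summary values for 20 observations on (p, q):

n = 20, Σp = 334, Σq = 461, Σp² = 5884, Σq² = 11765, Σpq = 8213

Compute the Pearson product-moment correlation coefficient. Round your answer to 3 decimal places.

0.871

r = (nΣpq − ΣpΣq) / √[(nΣp² − (Σp)²)(nΣq² − (Σq)²)]
Numerator: 20×8213 − 334×461 = 10286
Denominator: √[(117680 − 111556)(235300 − 212521)] = √[6124 × 22779] = 11810.9524
r = 10286 / 11810.9524 ≈ 0.871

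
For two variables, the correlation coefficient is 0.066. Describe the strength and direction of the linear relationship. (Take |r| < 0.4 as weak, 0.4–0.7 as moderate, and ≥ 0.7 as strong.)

r = 0.066 > 0 so the relationship is positive.
|r| = 0.066, which falls in the weak range.

weak positive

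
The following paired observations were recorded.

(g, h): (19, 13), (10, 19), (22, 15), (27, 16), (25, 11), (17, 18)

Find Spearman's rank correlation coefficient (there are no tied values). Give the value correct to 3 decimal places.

Rank g: 3, 1, 4, 6, 5, 2
Rank h: 2, 6, 3, 4, 1, 5
d = rank(g) − rank(h): 1, -5, 1, 2, 4, -3; Σd² = 56
ρ = 1 − 6Σd² / [n(n²−1)] = 1 − 6×56 / (6×35) = 1 − 336/210 ≈ -0.600

-0.600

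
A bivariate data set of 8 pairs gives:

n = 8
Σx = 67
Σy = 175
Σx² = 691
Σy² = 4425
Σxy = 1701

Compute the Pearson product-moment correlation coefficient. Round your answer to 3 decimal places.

0.845

r = (nΣxy − ΣxΣy) / √[(nΣx² − (Σx)²)(nΣy² − (Σy)²)]
Numerator: 8×1701 − 67×175 = 1883
Denominator: √[(5528 − 4489)(35400 − 30625)] = √[1039 × 4775] = 2227.3807
r = 1883 / 2227.3807 ≈ 0.845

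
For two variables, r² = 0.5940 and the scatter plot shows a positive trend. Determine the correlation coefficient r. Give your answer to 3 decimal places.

|r| = √0.5940 = 0.771
The association is positive, so r = 0.771.

0.771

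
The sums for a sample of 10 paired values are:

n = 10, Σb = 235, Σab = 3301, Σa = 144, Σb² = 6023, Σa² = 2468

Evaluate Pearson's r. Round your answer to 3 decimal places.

r = (nΣab − ΣaΣb) / √[(nΣa² − (Σa)²)(nΣb² − (Σb)²)]
Numerator: 10×3301 − 144×235 = -830
Denominator: √[(24680 − 20736)(60230 − 55225)] = √[3944 × 5005] = 4442.9405
r = -830 / 4442.9405 ≈ -0.187

-0.187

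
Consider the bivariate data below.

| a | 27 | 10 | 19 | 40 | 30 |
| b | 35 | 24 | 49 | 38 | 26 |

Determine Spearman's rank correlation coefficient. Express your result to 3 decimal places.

0.300

Rank a: 3, 1, 2, 5, 4
Rank b: 3, 1, 5, 4, 2
d = rank(a) − rank(b): 0, 0, -3, 1, 2; Σd² = 14
ρ = 1 − 6Σd² / [n(n²−1)] = 1 − 6×14 / (5×24) = 1 − 84/120 ≈ 0.300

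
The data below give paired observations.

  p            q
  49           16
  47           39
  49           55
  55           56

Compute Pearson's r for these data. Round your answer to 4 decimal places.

0.4734

n = 4, Σp = 200, Σq = 166, Σp² = 10036, Σq² = 7938, Σpq = 8392
nΣpq − ΣpΣq = 33568 − 33200 = 368
nΣp² − (Σp)² = 40144 − 40000 = 144; nΣq² − (Σq)² = 31752 − 27556 = 4196
r = 368 / √(144 × 4196) = 368 / 777.3185 ≈ 0.4734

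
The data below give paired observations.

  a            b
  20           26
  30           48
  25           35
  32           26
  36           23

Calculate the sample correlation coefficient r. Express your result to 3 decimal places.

n = 5, Σa = 143, Σb = 158, Σa² = 4245, Σb² = 5410, Σab = 4495
nΣab − ΣaΣb = 22475 − 22594 = -119
nΣa² − (Σa)² = 21225 − 20449 = 776; nΣb² − (Σb)² = 27050 − 24964 = 2086
r = -119 / √(776 × 2086) = -119 / 1272.2956 ≈ -0.094

-0.094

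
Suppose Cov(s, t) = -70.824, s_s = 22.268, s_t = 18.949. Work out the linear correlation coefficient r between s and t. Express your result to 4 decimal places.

r = Cov(s,t) / (s_s · s_t) = -70.824 / (22.268 × 18.949)
  = -70.824 / 421.9563 ≈ -0.1678

-0.1678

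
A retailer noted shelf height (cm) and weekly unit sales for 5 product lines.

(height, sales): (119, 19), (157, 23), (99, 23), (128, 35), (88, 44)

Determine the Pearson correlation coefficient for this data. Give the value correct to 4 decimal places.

-0.4654

n = 5, Σx = 591, Σy = 144, Σx² = 72739, Σy² = 4580, Σxy = 16501
nΣxy − ΣxΣy = 82505 − 85104 = -2599
nΣx² − (Σx)² = 363695 − 349281 = 14414; nΣy² − (Σy)² = 22900 − 20736 = 2164
r = -2599 / √(14414 × 2164) = -2599 / 5584.9705 ≈ -0.4654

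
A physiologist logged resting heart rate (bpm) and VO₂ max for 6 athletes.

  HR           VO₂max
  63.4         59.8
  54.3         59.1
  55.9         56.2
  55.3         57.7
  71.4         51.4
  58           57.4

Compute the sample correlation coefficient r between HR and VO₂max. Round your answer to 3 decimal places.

n = 6, Σx = 358.3, Σy = 341.6, Σx² = 21612.91, Σy² = 19493.3, Σxy = 20332
nΣxy − ΣxΣy = 121992 − 122395.28 = -403.28
nΣx² − (Σx)² = 129677.46 − 128378.89 = 1298.57; nΣy² − (Σy)² = 116959.8 − 116690.56 = 269.24
r = -403.28 / √(1298.57 × 269.24) = -403.28 / 591.2926 ≈ -0.682

-0.682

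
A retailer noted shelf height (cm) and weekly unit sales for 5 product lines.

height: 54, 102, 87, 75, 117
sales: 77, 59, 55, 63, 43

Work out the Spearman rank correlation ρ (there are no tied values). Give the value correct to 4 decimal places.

Rank height: 1, 4, 3, 2, 5
Rank sales: 5, 3, 2, 4, 1
d = rank(height) − rank(sales): -4, 1, 1, -2, 4; Σd² = 38
ρ = 1 − 6Σd² / [n(n²−1)] = 1 − 6×38 / (5×24) = 1 − 228/120 ≈ -0.9000

-0.9000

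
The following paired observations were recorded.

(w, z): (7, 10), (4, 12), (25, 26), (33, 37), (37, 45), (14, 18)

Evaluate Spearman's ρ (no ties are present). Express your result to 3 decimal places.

0.943

Rank w: 2, 1, 4, 5, 6, 3
Rank z: 1, 2, 4, 5, 6, 3
d = rank(w) − rank(z): 1, -1, 0, 0, 0, 0; Σd² = 2
ρ = 1 − 6Σd² / [n(n²−1)] = 1 − 6×2 / (6×35) = 1 − 12/210 ≈ 0.943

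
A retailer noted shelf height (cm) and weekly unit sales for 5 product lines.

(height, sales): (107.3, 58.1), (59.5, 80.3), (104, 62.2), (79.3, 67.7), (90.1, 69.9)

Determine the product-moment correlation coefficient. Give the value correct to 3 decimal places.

n = 5, Σx = 440.2, Σy = 338.2, Σx² = 40276.04, Σy² = 23161.84, Σxy = 29147.38
nΣxy − ΣxΣy = 145736.9 − 148875.64 = -3138.74
nΣx² − (Σx)² = 201380.2 − 193776.04 = 7604.16; nΣy² − (Σy)² = 115809.2 − 114379.24 = 1429.96
r = -3138.74 / √(7604.16 × 1429.96) = -3138.74 / 3297.5210 ≈ -0.952

-0.952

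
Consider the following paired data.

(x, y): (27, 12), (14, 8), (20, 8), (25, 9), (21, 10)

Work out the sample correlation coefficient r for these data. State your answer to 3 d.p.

n = 5, Σx = 107, Σy = 47, Σx² = 2391, Σy² = 453, Σxy = 1031
nΣxy − ΣxΣy = 5155 − 5029 = 126
nΣx² − (Σx)² = 11955 − 11449 = 506; nΣy² − (Σy)² = 2265 − 2209 = 56
r = 126 / √(506 × 56) = 126 / 168.3330 ≈ 0.749

0.749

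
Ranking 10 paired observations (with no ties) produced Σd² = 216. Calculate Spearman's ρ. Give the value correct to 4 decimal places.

-0.3091

ρ = 1 − 6Σd² / [n(n²−1)] = 1 − 6×216 / (10×99)
  = 1 − 1296/990 = 1 − 1.30909 ≈ -0.3091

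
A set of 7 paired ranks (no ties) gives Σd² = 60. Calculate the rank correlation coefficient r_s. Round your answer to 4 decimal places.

-0.0714

ρ = 1 − 6Σd² / [n(n²−1)] = 1 − 6×60 / (7×48)
  = 1 − 360/336 = 1 − 1.07143 ≈ -0.0714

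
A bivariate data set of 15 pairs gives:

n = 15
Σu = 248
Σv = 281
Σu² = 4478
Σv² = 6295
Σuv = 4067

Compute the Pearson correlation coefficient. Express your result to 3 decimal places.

r = (nΣuv − ΣuΣv) / √[(nΣu² − (Σu)²)(nΣv² − (Σv)²)]
Numerator: 15×4067 − 248×281 = -8683
Denominator: √[(67170 − 61504)(94425 − 78961)] = √[5666 × 15464] = 9360.5034
r = -8683 / 9360.5034 ≈ -0.928

-0.928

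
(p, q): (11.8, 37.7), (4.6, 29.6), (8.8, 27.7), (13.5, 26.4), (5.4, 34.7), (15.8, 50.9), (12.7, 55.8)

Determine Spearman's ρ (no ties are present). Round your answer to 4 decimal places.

Rank p: 4, 1, 3, 6, 2, 7, 5
Rank q: 5, 3, 2, 1, 4, 6, 7
d = rank(p) − rank(q): -1, -2, 1, 5, -2, 1, -2; Σd² = 40
ρ = 1 − 6Σd² / [n(n²−1)] = 1 − 6×40 / (7×48) = 1 − 240/336 ≈ 0.2857

0.2857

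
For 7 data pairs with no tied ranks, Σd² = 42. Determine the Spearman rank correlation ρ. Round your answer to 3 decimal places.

ρ = 1 − 6Σd² / [n(n²−1)] = 1 − 6×42 / (7×48)
  = 1 − 252/336 = 1 − 0.7500 ≈ 0.250

0.250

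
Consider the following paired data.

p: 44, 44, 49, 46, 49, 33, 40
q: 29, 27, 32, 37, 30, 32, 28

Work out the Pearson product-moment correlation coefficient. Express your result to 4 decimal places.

0.1074

n = 7, Σp = 305, Σq = 215, Σp² = 13479, Σq² = 6671, Σpq = 9380
nΣpq − ΣpΣq = 65660 − 65575 = 85
nΣp² − (Σp)² = 94353 − 93025 = 1328; nΣq² − (Σq)² = 46697 − 46225 = 472
r = 85 / √(1328 × 472) = 85 / 791.7171 ≈ 0.1074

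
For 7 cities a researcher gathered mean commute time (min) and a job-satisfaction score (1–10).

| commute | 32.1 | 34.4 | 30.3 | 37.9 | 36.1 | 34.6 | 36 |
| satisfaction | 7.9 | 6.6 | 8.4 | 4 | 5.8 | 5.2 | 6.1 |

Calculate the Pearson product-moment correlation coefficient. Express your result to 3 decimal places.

n = 7, Σx = 241.4, Σy = 44, Σx² = 8364.64, Σy² = 290.42, Σxy = 1495.65
nΣxy − ΣxΣy = 10469.55 − 10621.6 = -152.05
nΣx² − (Σx)² = 58552.48 − 58273.96 = 278.52; nΣy² − (Σy)² = 2032.94 − 1936 = 96.94
r = -152.05 / √(278.52 × 96.94) = -152.05 / 164.3159 ≈ -0.925

-0.925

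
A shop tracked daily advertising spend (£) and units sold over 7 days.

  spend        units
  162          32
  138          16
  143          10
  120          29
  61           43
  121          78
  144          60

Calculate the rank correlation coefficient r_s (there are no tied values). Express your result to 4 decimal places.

Rank spend: 7, 4, 5, 2, 1, 3, 6
Rank units: 4, 2, 1, 3, 5, 7, 6
d = rank(spend) − rank(units): 3, 2, 4, -1, -4, -4, 0; Σd² = 62
ρ = 1 − 6Σd² / [n(n²−1)] = 1 − 6×62 / (7×48) = 1 − 372/336 ≈ -0.1071

-0.1071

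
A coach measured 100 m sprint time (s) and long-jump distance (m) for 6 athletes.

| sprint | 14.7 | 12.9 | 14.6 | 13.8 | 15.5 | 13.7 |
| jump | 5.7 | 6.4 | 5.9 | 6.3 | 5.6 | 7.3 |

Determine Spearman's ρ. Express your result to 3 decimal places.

-0.943

Rank sprint: 5, 1, 4, 3, 6, 2
Rank jump: 2, 5, 3, 4, 1, 6
d = rank(sprint) − rank(jump): 3, -4, 1, -1, 5, -4; Σd² = 68
ρ = 1 − 6Σd² / [n(n²−1)] = 1 − 6×68 / (6×35) = 1 − 408/210 ≈ -0.943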